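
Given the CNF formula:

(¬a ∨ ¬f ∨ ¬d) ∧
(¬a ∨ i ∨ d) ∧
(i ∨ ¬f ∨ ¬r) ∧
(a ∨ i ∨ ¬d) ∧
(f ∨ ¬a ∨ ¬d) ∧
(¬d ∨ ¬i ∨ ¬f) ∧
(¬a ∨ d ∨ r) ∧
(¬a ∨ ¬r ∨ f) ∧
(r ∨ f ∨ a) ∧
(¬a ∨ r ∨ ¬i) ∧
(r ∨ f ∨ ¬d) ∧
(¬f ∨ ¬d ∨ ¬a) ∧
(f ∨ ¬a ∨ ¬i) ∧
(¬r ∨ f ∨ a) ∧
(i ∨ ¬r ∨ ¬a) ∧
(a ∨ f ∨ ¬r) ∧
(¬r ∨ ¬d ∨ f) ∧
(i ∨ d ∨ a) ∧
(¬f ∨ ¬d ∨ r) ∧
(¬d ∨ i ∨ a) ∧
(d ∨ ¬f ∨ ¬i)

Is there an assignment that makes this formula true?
No

No, the formula is not satisfiable.

No assignment of truth values to the variables can make all 21 clauses true simultaneously.

The formula is UNSAT (unsatisfiable).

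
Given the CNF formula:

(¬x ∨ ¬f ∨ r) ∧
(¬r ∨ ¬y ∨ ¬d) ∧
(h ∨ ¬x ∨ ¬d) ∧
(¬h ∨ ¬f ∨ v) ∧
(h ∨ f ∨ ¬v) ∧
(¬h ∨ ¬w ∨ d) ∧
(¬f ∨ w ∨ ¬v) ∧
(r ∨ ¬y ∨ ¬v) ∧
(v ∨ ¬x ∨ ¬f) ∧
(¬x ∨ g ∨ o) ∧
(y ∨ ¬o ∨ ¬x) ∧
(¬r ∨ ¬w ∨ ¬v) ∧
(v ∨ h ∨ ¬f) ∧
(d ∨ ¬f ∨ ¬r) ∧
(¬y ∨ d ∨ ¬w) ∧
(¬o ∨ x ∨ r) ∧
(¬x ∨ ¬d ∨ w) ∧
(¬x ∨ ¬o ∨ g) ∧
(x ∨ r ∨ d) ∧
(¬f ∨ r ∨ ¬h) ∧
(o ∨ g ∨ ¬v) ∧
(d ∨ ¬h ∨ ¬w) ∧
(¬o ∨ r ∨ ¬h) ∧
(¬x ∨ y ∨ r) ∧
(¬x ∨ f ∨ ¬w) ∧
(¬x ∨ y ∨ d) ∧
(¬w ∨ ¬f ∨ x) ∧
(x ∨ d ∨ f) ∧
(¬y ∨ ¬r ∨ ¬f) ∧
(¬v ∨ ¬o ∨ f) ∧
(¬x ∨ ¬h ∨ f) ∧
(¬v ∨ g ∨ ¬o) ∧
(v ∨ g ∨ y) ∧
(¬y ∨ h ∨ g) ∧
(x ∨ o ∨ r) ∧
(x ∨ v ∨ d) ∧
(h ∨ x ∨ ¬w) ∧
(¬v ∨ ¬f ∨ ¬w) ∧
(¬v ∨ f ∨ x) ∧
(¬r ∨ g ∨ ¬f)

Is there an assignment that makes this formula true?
Yes

Yes, the formula is satisfiable.

One satisfying assignment is: w=False, v=False, o=False, r=True, d=True, g=True, x=False, y=False, f=False, h=False

Verification: With this assignment, all 40 clauses evaluate to true.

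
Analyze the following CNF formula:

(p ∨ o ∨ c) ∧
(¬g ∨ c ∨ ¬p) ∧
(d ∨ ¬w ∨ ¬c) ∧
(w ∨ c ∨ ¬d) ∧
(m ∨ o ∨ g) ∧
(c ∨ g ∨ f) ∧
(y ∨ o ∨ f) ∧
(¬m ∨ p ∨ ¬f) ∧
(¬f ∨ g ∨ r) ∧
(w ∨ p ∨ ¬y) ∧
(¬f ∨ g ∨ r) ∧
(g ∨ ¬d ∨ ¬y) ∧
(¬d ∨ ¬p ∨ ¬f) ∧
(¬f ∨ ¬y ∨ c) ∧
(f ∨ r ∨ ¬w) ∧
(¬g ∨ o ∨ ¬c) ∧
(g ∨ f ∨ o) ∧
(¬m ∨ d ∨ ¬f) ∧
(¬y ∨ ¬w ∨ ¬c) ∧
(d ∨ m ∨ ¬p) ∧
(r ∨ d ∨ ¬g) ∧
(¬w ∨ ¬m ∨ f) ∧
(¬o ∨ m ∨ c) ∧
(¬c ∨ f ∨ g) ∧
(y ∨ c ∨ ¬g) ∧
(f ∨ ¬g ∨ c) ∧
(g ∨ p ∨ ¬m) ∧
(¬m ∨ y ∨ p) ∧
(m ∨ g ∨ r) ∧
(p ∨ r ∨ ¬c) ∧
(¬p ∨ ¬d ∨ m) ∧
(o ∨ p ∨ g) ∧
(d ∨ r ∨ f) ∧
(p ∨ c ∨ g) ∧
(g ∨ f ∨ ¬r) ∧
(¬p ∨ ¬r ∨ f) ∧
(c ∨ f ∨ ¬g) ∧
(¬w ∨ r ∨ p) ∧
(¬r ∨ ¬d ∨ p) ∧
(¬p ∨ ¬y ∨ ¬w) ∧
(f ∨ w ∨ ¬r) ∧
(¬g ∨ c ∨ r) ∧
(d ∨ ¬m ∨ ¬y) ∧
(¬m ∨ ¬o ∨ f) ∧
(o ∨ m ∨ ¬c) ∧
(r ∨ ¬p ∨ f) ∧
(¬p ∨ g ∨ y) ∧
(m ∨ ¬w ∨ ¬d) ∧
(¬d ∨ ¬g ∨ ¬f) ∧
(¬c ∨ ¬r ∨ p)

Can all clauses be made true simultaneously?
No

No, the formula is not satisfiable.

No assignment of truth values to the variables can make all 50 clauses true simultaneously.

The formula is UNSAT (unsatisfiable).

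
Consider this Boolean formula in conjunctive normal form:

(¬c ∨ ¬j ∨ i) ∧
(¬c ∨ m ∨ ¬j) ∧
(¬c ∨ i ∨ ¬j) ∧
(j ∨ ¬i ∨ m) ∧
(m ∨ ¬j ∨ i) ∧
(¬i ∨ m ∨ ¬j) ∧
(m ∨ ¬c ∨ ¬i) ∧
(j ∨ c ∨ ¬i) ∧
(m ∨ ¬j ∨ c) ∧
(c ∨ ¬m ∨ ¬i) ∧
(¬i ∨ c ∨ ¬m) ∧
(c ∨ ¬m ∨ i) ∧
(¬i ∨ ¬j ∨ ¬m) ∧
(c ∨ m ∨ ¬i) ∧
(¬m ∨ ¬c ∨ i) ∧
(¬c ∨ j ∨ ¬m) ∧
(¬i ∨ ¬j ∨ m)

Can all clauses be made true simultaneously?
Yes

Yes, the formula is satisfiable.

One satisfying assignment is: j=False, m=False, c=False, i=False

Verification: With this assignment, all 17 clauses evaluate to true.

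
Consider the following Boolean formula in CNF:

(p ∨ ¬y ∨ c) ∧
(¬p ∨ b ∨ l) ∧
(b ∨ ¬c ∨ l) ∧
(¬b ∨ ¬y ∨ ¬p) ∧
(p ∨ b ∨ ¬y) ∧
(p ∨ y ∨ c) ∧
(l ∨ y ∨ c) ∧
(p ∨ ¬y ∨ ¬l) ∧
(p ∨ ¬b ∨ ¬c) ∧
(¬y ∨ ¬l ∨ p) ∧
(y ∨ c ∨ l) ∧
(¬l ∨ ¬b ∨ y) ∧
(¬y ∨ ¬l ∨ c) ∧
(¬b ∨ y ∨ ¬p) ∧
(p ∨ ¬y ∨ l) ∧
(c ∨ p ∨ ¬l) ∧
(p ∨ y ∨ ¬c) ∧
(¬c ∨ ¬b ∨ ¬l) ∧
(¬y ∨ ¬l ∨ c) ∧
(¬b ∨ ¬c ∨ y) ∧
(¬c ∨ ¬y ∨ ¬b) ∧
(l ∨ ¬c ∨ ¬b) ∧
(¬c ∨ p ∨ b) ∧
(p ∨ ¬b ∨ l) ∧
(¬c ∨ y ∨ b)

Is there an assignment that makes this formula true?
Yes

Yes, the formula is satisfiable.

One satisfying assignment is: b=False, p=True, c=True, l=True, y=True

Verification: With this assignment, all 25 clauses evaluate to true.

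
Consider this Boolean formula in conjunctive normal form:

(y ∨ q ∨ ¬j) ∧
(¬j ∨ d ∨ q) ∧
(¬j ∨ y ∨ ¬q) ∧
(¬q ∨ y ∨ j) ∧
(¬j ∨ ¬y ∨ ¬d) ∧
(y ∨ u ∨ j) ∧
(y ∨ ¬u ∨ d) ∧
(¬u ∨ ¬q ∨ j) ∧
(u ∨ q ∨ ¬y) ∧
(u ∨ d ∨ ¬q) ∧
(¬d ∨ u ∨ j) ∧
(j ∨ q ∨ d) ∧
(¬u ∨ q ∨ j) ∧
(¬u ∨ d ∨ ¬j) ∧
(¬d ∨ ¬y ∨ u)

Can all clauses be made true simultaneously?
No

No, the formula is not satisfiable.

No assignment of truth values to the variables can make all 15 clauses true simultaneously.

The formula is UNSAT (unsatisfiable).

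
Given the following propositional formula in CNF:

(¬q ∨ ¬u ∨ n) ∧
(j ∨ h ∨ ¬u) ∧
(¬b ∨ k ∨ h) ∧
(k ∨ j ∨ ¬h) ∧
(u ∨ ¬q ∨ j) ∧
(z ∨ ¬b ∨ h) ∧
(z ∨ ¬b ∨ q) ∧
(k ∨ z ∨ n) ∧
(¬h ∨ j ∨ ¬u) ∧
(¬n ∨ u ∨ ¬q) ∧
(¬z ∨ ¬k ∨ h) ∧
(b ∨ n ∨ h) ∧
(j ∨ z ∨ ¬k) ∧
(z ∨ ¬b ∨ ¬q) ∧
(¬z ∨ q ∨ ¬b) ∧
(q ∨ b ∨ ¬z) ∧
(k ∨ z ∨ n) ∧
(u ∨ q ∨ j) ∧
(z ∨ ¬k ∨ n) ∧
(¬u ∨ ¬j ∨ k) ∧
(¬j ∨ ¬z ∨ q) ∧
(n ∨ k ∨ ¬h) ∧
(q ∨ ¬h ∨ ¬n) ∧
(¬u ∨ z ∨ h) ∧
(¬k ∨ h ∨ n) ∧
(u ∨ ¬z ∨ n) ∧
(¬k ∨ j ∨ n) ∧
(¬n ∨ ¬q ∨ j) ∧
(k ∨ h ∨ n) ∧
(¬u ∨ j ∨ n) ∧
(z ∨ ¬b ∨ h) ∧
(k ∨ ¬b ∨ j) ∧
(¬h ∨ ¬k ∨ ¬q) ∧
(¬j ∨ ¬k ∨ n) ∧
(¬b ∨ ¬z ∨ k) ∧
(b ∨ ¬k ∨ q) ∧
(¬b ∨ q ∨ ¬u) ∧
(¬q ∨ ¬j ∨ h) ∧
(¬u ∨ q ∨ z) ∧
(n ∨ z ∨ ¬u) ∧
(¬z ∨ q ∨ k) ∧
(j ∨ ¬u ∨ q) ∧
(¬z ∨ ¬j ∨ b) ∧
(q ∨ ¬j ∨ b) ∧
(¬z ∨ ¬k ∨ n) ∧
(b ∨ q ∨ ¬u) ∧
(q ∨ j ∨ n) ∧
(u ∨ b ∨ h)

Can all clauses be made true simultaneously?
No

No, the formula is not satisfiable.

No assignment of truth values to the variables can make all 48 clauses true simultaneously.

The formula is UNSAT (unsatisfiable).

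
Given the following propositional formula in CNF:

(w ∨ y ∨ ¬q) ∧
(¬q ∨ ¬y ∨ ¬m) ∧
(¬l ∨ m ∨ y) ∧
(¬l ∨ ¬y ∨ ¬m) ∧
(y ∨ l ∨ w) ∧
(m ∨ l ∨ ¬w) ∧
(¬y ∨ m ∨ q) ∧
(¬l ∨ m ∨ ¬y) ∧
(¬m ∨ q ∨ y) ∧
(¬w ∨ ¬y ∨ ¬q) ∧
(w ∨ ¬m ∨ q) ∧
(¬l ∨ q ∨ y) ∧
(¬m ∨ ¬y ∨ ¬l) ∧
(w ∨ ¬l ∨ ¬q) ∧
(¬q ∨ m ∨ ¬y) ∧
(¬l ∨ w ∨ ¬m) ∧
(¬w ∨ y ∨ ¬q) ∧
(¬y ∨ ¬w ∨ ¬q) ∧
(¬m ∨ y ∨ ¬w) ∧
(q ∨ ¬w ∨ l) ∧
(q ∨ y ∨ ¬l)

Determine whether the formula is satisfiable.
No

No, the formula is not satisfiable.

No assignment of truth values to the variables can make all 21 clauses true simultaneously.

The formula is UNSAT (unsatisfiable).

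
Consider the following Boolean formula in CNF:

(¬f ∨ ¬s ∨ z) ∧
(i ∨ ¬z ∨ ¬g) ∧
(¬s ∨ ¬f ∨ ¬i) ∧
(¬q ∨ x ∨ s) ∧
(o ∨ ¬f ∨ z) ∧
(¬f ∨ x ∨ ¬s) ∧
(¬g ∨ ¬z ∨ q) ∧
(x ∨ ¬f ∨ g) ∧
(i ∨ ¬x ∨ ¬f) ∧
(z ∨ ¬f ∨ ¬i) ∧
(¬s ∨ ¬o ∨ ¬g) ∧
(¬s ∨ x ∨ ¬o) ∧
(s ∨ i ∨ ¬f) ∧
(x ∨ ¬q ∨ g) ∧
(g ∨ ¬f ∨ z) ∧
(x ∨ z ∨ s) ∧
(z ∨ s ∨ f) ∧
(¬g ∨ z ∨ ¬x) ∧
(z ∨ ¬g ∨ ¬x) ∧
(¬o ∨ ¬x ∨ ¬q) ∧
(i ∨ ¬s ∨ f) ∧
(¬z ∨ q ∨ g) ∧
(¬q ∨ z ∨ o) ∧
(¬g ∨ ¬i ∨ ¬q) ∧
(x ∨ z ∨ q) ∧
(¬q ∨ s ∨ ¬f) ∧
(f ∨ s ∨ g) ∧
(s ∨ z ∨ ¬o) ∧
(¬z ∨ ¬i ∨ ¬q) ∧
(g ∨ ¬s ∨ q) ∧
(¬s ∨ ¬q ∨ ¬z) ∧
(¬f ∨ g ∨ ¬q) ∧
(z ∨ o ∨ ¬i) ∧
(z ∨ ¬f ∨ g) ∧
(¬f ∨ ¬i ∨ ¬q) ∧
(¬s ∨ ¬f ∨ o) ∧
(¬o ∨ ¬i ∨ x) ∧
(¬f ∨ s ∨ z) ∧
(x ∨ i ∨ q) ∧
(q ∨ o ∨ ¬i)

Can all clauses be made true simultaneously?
No

No, the formula is not satisfiable.

No assignment of truth values to the variables can make all 40 clauses true simultaneously.

The formula is UNSAT (unsatisfiable).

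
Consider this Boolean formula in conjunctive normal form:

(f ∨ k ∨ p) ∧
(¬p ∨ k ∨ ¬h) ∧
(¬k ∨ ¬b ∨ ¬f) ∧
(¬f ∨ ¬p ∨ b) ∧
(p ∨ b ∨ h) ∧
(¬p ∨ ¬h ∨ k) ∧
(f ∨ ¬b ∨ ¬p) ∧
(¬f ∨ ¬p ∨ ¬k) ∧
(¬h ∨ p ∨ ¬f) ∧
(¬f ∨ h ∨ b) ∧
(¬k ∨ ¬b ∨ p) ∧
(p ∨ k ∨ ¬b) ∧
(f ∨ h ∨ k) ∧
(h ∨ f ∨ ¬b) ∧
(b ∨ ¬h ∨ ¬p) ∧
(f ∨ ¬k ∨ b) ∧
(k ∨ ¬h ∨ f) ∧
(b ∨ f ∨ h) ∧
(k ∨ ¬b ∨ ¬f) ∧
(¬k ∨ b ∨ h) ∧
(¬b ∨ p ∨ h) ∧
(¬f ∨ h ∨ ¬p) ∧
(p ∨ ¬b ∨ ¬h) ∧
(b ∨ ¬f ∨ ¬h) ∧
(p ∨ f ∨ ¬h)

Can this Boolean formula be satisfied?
No

No, the formula is not satisfiable.

No assignment of truth values to the variables can make all 25 clauses true simultaneously.

The formula is UNSAT (unsatisfiable).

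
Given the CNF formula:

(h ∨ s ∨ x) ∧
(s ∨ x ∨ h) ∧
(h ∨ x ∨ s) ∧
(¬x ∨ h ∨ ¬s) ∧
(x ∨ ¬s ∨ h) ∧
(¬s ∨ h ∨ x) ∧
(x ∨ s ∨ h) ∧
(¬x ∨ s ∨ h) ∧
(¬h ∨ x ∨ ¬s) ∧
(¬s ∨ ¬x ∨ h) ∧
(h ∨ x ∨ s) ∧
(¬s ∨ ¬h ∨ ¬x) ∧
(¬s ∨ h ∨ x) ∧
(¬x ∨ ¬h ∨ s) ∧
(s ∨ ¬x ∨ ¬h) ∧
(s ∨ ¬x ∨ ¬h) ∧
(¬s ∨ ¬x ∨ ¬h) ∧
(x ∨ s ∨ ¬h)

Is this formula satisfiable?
No

No, the formula is not satisfiable.

No assignment of truth values to the variables can make all 18 clauses true simultaneously.

The formula is UNSAT (unsatisfiable).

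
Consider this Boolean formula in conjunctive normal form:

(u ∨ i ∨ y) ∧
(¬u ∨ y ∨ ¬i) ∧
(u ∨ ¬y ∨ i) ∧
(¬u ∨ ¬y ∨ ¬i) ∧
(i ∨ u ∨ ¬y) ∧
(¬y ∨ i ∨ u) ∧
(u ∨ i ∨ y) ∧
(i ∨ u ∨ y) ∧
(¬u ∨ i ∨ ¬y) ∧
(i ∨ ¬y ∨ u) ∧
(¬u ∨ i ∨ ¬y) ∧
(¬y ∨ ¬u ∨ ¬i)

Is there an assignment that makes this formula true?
Yes

Yes, the formula is satisfiable.

One satisfying assignment is: y=False, i=True, u=False

Verification: With this assignment, all 12 clauses evaluate to true.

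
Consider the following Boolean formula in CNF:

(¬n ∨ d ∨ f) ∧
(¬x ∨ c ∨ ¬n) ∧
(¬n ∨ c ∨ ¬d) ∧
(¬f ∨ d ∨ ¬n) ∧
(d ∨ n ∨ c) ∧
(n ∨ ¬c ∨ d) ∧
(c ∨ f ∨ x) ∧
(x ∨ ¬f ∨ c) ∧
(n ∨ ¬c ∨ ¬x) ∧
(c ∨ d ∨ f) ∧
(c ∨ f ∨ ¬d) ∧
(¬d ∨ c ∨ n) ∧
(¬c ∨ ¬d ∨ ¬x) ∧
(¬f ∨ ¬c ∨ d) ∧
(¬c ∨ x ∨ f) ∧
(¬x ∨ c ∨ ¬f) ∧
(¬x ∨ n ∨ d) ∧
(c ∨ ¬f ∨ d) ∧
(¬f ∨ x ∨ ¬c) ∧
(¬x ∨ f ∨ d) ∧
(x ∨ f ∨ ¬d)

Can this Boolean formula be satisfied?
No

No, the formula is not satisfiable.

No assignment of truth values to the variables can make all 21 clauses true simultaneously.

The formula is UNSAT (unsatisfiable).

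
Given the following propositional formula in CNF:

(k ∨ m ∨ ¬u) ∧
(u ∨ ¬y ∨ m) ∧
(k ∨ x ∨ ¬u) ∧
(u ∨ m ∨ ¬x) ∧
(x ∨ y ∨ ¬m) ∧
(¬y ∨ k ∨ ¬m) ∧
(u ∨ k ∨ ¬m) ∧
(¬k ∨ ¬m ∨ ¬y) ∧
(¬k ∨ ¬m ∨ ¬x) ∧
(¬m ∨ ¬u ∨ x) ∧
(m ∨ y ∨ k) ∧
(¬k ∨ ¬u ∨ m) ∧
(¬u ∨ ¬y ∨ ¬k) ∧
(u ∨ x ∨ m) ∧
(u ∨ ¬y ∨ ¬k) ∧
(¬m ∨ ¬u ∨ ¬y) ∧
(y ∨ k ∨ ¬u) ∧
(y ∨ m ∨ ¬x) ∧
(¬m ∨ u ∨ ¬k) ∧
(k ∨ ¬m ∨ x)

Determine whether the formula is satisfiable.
No

No, the formula is not satisfiable.

No assignment of truth values to the variables can make all 20 clauses true simultaneously.

The formula is UNSAT (unsatisfiable).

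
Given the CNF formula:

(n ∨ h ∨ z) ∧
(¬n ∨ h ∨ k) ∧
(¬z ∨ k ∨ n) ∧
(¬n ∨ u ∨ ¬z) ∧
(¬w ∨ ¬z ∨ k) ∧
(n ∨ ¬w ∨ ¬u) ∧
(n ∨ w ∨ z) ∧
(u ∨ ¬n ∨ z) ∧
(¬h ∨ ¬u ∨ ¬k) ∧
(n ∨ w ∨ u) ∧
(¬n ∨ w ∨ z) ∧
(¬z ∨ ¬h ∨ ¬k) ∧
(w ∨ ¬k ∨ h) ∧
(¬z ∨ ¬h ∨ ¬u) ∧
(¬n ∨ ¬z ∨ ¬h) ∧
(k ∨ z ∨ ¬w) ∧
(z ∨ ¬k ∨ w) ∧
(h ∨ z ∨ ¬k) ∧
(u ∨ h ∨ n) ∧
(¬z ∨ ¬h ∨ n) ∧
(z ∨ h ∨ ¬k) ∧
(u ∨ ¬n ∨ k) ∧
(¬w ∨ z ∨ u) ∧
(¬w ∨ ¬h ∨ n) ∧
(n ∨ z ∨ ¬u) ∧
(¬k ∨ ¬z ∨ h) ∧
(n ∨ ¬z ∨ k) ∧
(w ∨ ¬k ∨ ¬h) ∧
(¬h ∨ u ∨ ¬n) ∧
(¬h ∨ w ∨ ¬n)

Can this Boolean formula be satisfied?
No

No, the formula is not satisfiable.

No assignment of truth values to the variables can make all 30 clauses true simultaneously.

The formula is UNSAT (unsatisfiable).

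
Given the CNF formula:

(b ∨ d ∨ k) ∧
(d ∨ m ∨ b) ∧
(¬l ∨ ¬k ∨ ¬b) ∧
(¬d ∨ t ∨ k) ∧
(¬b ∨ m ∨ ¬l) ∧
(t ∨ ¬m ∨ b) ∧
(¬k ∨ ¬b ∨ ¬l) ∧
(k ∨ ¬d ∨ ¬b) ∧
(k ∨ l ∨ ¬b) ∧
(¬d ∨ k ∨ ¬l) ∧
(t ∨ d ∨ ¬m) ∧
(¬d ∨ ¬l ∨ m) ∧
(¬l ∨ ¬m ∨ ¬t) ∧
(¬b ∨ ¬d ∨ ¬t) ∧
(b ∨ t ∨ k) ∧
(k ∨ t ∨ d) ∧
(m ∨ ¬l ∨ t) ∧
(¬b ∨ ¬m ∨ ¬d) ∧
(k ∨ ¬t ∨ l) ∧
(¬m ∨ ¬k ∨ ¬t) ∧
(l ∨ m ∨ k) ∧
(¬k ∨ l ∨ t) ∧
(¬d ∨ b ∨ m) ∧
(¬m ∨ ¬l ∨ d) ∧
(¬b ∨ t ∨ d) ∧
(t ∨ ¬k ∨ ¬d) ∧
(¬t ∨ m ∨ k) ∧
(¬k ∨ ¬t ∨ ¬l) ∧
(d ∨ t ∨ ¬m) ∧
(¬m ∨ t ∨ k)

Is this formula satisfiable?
Yes

Yes, the formula is satisfiable.

One satisfying assignment is: k=True, l=False, t=True, b=True, d=False, m=False

Verification: With this assignment, all 30 clauses evaluate to true.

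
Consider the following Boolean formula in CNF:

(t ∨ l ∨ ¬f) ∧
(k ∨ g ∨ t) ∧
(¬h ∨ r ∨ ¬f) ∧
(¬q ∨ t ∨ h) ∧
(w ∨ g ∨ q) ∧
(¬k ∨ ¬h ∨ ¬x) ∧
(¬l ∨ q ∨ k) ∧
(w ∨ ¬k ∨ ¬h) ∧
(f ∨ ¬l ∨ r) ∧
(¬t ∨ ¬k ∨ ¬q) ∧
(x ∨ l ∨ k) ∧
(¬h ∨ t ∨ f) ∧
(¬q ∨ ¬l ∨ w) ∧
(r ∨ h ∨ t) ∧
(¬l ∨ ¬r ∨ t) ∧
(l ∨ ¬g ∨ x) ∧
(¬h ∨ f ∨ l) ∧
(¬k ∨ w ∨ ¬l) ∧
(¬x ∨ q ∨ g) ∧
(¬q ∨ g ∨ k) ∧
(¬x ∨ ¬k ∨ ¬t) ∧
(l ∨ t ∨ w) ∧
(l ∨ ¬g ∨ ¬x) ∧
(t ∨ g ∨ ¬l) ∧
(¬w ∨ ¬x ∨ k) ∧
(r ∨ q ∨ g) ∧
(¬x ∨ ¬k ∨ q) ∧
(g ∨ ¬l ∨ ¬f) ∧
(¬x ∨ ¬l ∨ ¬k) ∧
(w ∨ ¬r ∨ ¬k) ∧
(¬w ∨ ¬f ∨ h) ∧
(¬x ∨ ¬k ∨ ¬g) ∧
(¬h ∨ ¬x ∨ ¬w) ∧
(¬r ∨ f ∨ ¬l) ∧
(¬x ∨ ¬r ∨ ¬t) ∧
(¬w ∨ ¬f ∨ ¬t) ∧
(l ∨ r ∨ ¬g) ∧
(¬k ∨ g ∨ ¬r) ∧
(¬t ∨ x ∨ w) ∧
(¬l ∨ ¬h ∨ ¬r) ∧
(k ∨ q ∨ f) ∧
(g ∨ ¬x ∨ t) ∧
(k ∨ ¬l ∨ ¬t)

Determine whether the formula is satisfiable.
No

No, the formula is not satisfiable.

No assignment of truth values to the variables can make all 43 clauses true simultaneously.

The formula is UNSAT (unsatisfiable).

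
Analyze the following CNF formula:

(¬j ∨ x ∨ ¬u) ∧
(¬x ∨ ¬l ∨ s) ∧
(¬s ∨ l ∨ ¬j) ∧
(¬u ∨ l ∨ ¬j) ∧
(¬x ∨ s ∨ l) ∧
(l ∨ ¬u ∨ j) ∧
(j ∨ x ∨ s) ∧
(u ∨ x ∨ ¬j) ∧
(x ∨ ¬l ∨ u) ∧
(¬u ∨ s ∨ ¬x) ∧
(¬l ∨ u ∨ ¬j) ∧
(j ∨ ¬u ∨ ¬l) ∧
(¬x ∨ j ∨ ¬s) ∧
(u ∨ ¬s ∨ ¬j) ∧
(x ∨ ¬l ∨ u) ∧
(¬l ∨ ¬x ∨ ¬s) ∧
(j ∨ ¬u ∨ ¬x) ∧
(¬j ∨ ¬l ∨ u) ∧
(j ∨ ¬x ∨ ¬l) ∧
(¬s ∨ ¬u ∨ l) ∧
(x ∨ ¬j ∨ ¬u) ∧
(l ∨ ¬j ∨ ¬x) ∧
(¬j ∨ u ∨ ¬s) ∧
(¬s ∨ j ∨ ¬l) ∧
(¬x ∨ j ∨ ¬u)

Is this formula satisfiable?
Yes

Yes, the formula is satisfiable.

One satisfying assignment is: u=False, x=False, s=True, l=False, j=False

Verification: With this assignment, all 25 clauses evaluate to true.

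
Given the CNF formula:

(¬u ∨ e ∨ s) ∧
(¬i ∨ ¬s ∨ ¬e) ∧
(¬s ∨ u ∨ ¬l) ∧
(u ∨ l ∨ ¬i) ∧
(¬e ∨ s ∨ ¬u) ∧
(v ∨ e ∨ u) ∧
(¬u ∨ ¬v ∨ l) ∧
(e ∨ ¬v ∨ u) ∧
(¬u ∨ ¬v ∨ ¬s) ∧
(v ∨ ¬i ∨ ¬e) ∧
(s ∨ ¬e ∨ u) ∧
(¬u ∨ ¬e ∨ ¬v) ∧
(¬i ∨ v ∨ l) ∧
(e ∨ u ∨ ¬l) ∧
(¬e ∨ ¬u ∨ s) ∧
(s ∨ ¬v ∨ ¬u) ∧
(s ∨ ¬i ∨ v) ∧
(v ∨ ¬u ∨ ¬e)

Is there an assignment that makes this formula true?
Yes

Yes, the formula is satisfiable.

One satisfying assignment is: u=False, l=False, i=False, e=True, s=True, v=False

Verification: With this assignment, all 18 clauses evaluate to true.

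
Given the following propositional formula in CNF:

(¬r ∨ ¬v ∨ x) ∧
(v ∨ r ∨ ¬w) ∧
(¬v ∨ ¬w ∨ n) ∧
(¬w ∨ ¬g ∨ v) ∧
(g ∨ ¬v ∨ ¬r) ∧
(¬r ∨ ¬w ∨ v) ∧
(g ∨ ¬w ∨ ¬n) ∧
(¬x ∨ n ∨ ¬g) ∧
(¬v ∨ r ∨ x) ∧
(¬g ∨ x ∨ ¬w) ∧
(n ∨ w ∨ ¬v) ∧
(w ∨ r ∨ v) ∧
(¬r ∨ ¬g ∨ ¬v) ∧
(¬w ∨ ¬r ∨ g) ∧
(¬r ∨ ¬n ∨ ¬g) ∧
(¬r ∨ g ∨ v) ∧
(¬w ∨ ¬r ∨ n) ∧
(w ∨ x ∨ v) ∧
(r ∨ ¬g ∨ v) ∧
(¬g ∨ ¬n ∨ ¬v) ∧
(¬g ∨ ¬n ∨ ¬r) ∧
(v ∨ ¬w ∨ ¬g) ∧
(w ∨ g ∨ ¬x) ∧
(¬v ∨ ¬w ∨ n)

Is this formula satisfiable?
No

No, the formula is not satisfiable.

No assignment of truth values to the variables can make all 24 clauses true simultaneously.

The formula is UNSAT (unsatisfiable).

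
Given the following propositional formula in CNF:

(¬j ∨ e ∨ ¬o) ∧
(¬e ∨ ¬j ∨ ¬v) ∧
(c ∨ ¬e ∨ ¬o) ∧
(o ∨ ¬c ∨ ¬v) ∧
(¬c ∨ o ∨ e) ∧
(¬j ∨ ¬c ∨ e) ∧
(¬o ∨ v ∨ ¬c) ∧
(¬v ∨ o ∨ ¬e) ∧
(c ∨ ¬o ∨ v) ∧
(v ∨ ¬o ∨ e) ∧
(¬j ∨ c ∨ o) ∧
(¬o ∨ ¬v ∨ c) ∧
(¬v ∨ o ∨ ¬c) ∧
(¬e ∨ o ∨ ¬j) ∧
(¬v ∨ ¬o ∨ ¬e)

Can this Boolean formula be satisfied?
Yes

Yes, the formula is satisfiable.

One satisfying assignment is: j=False, v=False, c=False, e=False, o=False

Verification: With this assignment, all 15 clauses evaluate to true.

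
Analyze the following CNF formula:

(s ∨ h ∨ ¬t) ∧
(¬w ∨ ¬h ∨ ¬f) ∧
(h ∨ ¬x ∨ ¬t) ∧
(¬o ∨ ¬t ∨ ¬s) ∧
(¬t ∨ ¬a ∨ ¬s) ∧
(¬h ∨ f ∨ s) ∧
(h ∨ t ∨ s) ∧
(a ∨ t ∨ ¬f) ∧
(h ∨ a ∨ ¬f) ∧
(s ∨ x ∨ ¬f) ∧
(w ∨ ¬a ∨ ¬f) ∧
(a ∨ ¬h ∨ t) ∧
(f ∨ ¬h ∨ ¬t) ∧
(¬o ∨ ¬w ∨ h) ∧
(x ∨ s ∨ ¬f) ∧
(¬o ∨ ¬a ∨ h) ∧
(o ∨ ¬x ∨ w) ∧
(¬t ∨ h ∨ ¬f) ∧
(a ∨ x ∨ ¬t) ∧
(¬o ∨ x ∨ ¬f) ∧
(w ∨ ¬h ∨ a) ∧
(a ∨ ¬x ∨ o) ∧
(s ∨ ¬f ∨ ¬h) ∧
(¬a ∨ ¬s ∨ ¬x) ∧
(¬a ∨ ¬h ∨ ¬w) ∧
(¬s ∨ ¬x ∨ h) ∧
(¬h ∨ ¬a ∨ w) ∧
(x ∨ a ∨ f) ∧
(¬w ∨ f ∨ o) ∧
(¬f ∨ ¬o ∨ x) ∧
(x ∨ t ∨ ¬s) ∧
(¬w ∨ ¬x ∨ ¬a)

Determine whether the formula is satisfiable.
No

No, the formula is not satisfiable.

No assignment of truth values to the variables can make all 32 clauses true simultaneously.

The formula is UNSAT (unsatisfiable).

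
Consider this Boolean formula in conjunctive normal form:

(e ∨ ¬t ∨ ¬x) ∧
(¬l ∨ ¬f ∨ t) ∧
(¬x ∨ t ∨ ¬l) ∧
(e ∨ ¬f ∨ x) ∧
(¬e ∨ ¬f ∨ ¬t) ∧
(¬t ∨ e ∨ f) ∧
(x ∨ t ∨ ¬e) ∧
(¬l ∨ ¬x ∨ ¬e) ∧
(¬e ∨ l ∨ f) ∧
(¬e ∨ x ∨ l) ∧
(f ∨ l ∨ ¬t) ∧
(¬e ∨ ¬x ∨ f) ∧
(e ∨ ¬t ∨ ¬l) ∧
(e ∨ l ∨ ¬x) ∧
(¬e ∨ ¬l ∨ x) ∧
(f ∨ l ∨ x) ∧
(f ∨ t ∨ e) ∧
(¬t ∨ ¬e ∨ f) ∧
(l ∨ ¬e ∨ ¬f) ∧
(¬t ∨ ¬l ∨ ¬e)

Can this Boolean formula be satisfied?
No

No, the formula is not satisfiable.

No assignment of truth values to the variables can make all 20 clauses true simultaneously.

The formula is UNSAT (unsatisfiable).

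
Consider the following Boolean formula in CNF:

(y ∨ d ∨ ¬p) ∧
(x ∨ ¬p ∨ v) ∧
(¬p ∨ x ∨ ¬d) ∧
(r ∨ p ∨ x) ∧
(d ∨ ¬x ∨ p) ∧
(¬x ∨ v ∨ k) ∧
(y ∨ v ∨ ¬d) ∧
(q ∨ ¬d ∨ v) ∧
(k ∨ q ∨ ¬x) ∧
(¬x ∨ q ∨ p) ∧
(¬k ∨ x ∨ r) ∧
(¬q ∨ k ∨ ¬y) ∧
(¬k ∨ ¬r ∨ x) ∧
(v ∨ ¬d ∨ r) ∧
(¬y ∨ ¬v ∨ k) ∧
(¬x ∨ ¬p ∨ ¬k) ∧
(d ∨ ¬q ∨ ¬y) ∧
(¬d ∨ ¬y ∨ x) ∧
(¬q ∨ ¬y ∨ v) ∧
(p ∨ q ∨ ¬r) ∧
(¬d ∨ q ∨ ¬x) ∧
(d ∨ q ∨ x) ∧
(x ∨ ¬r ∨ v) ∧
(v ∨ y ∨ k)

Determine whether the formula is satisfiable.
Yes

Yes, the formula is satisfiable.

One satisfying assignment is: k=True, v=True, r=False, y=False, x=True, q=True, d=True, p=False

Verification: With this assignment, all 24 clauses evaluate to true.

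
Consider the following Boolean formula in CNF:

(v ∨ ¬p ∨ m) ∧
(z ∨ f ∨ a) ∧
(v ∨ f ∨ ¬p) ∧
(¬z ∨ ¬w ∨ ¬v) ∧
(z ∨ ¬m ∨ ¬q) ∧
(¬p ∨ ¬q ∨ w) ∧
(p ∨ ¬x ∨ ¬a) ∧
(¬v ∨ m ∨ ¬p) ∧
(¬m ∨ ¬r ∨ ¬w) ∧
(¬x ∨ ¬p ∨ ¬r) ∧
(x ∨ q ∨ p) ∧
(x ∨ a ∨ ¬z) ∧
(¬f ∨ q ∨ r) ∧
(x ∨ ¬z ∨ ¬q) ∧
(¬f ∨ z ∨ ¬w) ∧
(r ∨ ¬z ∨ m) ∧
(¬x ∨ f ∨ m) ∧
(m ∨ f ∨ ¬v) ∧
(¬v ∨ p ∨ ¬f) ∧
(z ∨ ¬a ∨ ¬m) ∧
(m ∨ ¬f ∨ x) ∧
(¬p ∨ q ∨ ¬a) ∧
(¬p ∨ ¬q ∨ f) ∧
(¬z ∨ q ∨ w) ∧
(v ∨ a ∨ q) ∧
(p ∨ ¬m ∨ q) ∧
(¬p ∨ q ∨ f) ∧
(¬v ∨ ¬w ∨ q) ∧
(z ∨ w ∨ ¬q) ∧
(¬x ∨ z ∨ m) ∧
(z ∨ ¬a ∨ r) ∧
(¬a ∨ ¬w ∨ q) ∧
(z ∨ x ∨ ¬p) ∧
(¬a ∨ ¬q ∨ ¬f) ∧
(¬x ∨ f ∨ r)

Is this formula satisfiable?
Yes

Yes, the formula is satisfiable.

One satisfying assignment is: w=True, z=False, p=False, a=True, x=False, m=False, f=False, v=False, q=True, r=True

Verification: With this assignment, all 35 clauses evaluate to true.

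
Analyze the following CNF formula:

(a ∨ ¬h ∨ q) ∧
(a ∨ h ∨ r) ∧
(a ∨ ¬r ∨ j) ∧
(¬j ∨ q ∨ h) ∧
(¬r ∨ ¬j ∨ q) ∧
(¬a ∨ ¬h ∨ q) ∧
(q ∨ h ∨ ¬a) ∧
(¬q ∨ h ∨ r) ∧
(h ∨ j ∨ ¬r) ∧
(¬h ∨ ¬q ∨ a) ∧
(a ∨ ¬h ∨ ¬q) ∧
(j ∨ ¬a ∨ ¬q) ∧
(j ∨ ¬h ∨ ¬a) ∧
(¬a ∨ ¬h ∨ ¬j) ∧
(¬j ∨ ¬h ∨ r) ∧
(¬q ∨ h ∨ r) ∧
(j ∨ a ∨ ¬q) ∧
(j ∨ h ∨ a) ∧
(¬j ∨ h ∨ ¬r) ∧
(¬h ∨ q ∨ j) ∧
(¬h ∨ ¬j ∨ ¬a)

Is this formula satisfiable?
No

No, the formula is not satisfiable.

No assignment of truth values to the variables can make all 21 clauses true simultaneously.

The formula is UNSAT (unsatisfiable).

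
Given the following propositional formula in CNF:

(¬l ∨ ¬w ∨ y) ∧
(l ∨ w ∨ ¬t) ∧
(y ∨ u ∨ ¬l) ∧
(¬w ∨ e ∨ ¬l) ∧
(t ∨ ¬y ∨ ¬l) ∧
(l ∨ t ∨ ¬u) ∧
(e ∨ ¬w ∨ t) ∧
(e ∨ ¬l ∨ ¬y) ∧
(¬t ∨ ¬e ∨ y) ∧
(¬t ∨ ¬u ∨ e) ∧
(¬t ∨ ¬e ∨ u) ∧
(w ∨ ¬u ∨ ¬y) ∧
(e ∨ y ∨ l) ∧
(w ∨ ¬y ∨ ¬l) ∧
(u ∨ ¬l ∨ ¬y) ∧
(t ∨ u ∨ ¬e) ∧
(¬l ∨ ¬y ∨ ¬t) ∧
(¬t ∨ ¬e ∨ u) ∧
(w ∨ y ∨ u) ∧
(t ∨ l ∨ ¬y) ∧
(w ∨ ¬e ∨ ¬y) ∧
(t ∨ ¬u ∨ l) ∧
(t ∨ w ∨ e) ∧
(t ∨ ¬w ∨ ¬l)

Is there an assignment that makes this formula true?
Yes

Yes, the formula is satisfiable.

One satisfying assignment is: w=True, e=False, l=False, t=True, u=False, y=True

Verification: With this assignment, all 24 clauses evaluate to true.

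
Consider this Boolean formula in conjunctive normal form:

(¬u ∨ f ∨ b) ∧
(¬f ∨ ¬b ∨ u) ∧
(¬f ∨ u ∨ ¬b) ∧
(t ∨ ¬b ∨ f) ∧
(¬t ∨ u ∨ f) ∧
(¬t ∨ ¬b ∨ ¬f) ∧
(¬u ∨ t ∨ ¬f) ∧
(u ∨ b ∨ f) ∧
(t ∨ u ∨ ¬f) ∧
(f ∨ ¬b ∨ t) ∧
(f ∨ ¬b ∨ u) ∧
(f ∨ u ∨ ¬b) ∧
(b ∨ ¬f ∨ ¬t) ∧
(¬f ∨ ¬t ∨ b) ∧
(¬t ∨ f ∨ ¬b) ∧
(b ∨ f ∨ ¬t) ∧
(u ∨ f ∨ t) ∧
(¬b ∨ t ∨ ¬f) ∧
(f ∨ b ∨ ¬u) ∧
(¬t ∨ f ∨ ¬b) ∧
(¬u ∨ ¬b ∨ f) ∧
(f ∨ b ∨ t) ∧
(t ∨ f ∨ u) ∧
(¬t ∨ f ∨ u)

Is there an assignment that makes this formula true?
No

No, the formula is not satisfiable.

No assignment of truth values to the variables can make all 24 clauses true simultaneously.

The formula is UNSAT (unsatisfiable).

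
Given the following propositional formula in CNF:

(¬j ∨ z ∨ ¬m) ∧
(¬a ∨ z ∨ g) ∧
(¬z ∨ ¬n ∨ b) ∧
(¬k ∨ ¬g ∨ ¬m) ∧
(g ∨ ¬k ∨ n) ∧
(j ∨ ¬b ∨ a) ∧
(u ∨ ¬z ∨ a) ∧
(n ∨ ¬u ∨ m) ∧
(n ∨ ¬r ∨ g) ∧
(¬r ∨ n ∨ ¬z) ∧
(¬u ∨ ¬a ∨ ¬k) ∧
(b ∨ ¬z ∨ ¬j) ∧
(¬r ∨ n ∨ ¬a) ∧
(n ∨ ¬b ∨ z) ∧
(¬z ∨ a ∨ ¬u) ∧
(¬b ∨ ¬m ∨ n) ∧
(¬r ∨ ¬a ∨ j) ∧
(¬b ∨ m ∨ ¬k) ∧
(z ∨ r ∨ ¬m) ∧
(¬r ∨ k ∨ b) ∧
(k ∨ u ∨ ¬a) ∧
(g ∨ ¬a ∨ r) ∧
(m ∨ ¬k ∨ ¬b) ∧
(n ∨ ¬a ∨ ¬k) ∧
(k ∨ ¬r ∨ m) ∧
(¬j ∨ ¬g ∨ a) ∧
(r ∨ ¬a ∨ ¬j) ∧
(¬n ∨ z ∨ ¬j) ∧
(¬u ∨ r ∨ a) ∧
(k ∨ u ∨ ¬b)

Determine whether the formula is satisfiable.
Yes

Yes, the formula is satisfiable.

One satisfying assignment is: a=False, g=False, b=False, j=False, n=False, k=False, u=False, r=False, m=False, z=False

Verification: With this assignment, all 30 clauses evaluate to true.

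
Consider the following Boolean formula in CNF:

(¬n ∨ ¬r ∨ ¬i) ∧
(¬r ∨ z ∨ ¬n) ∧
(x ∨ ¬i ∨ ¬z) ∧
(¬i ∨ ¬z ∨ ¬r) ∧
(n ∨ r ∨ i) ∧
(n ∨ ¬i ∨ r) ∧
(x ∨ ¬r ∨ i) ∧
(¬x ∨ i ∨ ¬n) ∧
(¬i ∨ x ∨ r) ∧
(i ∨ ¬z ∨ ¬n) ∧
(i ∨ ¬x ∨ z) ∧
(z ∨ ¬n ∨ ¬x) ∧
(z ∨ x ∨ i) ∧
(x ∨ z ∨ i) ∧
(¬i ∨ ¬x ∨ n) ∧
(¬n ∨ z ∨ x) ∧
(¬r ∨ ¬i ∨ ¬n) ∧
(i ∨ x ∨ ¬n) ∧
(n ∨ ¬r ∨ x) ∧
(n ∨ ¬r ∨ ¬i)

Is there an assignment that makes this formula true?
Yes

Yes, the formula is satisfiable.

One satisfying assignment is: r=False, n=True, i=True, z=True, x=True

Verification: With this assignment, all 20 clauses evaluate to true.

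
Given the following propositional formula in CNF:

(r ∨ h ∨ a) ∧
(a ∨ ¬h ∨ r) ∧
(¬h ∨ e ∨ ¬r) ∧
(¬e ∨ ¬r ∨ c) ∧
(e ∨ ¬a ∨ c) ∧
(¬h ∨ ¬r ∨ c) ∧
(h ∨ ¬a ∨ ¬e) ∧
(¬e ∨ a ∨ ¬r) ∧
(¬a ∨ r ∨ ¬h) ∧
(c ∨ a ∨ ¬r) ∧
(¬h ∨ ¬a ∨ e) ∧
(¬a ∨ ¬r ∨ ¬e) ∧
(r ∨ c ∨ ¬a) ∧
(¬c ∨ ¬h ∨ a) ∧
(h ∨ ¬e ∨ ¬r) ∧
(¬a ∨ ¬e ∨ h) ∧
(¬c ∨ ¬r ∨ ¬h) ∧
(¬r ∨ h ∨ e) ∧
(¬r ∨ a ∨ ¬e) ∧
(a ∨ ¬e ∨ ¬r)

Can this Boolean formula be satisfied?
Yes

Yes, the formula is satisfiable.

One satisfying assignment is: a=True, c=True, h=False, r=False, e=False

Verification: With this assignment, all 20 clauses evaluate to true.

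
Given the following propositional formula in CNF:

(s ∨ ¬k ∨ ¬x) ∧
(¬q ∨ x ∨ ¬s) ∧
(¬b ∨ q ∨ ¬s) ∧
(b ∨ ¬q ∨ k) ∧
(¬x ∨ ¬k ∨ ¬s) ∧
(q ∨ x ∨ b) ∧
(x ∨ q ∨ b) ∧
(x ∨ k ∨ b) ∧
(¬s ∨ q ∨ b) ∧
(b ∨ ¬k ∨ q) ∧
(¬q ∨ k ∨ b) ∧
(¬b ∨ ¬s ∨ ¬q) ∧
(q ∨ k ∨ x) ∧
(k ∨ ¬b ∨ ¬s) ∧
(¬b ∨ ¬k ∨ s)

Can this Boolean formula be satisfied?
Yes

Yes, the formula is satisfiable.

One satisfying assignment is: x=False, q=True, k=True, s=False, b=False

Verification: With this assignment, all 15 clauses evaluate to true.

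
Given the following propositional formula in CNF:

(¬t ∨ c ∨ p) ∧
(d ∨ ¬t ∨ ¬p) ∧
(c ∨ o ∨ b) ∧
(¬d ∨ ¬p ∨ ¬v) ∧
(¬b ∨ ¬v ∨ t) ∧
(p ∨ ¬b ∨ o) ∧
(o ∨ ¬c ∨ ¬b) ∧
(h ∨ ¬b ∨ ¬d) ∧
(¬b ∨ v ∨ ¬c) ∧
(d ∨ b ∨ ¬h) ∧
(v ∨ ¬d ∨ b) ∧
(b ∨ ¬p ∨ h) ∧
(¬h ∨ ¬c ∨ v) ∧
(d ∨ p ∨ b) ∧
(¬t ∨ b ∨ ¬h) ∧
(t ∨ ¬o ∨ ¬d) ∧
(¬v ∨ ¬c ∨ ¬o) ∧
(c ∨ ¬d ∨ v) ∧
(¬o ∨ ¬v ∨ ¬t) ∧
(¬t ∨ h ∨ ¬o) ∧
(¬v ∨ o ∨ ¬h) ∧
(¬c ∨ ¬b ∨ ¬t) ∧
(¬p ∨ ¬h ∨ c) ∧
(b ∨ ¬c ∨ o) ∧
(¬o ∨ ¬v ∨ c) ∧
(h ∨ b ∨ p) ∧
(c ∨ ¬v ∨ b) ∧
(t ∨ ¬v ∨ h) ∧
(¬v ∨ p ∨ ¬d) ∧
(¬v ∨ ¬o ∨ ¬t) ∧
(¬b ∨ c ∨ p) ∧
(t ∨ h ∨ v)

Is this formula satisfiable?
No

No, the formula is not satisfiable.

No assignment of truth values to the variables can make all 32 clauses true simultaneously.

The formula is UNSAT (unsatisfiable).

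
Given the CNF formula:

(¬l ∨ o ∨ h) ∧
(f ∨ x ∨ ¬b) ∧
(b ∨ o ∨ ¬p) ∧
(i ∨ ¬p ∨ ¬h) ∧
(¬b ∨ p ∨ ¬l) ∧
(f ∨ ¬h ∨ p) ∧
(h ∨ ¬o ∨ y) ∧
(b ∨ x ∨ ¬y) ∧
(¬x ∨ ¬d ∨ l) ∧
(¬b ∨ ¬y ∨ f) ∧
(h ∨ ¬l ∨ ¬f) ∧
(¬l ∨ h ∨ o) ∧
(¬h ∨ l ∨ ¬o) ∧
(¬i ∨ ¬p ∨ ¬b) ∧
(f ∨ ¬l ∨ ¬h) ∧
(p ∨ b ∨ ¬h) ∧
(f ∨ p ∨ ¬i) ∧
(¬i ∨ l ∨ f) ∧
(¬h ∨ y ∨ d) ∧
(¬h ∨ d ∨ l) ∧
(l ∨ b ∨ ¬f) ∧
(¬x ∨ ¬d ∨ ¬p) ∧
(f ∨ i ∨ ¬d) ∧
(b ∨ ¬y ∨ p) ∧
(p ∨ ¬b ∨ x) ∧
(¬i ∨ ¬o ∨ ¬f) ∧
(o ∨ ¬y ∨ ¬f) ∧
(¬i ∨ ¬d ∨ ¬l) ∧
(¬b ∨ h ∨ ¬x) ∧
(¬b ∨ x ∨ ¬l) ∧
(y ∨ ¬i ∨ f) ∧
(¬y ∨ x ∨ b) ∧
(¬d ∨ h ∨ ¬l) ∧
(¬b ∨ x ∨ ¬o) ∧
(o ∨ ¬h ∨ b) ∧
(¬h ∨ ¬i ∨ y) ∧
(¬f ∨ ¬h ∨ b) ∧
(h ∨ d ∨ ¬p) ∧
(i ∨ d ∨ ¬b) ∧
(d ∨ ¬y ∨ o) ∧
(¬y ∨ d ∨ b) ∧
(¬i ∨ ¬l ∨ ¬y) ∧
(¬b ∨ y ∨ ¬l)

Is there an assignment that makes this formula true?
Yes

Yes, the formula is satisfiable.

One satisfying assignment is: y=False, h=False, d=False, o=False, l=False, i=False, f=False, x=False, b=False, p=False

Verification: With this assignment, all 43 clauses evaluate to true.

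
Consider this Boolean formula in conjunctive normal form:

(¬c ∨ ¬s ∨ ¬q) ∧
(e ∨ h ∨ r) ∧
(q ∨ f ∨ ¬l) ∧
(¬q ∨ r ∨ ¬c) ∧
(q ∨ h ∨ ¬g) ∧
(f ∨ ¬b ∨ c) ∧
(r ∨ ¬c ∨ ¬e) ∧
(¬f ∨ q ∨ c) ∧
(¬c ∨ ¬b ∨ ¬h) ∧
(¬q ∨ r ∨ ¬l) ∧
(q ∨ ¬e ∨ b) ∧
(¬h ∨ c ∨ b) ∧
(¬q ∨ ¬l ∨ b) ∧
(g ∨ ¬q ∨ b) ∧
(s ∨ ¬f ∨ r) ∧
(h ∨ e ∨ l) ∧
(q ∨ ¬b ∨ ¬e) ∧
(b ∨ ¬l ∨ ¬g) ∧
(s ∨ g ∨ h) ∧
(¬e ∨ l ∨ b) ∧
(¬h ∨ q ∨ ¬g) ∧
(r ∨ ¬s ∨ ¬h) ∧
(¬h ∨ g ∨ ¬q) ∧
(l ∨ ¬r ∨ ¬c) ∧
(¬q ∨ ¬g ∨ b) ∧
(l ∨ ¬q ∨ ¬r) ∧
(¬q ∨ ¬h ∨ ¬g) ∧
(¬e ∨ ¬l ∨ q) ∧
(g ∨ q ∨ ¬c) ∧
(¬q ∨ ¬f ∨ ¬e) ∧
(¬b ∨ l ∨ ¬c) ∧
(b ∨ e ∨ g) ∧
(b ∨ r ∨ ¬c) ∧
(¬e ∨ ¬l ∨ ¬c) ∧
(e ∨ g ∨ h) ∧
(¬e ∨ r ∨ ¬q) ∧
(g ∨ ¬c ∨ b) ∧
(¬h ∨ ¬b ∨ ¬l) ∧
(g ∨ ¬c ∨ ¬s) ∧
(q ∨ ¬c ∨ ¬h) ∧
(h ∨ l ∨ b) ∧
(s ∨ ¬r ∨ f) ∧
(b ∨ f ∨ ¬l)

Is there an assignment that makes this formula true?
Yes

Yes, the formula is satisfiable.

One satisfying assignment is: r=True, e=False, c=False, f=True, s=False, b=True, q=True, l=True, h=False, g=True

Verification: With this assignment, all 43 clauses evaluate to true.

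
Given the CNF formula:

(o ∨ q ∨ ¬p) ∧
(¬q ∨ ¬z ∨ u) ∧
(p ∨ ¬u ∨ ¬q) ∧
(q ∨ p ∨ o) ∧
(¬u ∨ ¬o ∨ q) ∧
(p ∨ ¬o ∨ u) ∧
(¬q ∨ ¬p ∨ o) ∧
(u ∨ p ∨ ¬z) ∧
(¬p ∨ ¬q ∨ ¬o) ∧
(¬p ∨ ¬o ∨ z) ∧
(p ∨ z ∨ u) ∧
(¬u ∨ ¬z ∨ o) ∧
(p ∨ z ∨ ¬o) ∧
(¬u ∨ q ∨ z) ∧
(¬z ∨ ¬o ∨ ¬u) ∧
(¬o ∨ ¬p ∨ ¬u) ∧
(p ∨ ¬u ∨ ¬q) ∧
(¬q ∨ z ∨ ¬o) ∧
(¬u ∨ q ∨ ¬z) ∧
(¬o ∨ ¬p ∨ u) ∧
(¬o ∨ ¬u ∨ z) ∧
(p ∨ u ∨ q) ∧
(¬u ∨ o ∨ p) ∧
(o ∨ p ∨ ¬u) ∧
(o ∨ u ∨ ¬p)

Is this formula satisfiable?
No

No, the formula is not satisfiable.

No assignment of truth values to the variables can make all 25 clauses true simultaneously.

The formula is UNSAT (unsatisfiable).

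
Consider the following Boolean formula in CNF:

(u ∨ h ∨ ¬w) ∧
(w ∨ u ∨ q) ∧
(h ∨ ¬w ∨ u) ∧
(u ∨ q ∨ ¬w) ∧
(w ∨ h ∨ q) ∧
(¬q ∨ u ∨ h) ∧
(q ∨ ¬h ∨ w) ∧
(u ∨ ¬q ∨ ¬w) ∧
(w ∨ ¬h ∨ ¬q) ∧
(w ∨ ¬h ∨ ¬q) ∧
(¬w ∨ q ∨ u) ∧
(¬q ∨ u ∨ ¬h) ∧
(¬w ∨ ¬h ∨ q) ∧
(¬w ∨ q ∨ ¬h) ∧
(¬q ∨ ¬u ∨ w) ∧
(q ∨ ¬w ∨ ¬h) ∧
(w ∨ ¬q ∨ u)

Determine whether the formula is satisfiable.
Yes

Yes, the formula is satisfiable.

One satisfying assignment is: q=False, u=True, w=True, h=False

Verification: With this assignment, all 17 clauses evaluate to true.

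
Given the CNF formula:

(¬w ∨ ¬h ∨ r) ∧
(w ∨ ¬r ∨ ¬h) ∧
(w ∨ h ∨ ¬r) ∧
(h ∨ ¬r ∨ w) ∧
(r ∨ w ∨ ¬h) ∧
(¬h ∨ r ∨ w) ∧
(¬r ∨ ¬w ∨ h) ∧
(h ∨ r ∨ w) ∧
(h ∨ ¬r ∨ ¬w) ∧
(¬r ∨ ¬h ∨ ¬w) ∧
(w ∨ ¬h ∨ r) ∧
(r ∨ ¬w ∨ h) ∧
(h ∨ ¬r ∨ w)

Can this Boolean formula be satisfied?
No

No, the formula is not satisfiable.

No assignment of truth values to the variables can make all 13 clauses true simultaneously.

The formula is UNSAT (unsatisfiable).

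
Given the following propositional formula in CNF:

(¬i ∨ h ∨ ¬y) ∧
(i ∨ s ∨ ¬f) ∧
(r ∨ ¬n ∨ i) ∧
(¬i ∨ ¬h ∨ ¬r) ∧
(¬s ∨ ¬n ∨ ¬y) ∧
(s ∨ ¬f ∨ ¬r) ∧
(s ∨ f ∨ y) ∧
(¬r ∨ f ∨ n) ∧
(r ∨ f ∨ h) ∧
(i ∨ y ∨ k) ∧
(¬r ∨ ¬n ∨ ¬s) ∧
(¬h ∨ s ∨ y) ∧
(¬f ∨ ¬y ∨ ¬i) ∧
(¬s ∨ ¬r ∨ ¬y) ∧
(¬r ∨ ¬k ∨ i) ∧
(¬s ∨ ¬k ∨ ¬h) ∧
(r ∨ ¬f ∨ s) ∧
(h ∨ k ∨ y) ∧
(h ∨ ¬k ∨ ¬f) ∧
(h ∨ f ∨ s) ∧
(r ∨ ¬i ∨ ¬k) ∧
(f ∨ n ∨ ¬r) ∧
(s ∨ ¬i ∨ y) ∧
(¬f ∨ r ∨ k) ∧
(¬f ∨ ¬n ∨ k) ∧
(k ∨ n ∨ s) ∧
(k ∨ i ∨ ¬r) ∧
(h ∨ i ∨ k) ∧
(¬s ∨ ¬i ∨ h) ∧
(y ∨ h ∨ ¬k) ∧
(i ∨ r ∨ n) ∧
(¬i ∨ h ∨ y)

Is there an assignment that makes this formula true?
Yes

Yes, the formula is satisfiable.

One satisfying assignment is: r=False, y=False, k=False, n=False, h=True, s=True, i=True, f=False

Verification: With this assignment, all 32 clauses evaluate to true.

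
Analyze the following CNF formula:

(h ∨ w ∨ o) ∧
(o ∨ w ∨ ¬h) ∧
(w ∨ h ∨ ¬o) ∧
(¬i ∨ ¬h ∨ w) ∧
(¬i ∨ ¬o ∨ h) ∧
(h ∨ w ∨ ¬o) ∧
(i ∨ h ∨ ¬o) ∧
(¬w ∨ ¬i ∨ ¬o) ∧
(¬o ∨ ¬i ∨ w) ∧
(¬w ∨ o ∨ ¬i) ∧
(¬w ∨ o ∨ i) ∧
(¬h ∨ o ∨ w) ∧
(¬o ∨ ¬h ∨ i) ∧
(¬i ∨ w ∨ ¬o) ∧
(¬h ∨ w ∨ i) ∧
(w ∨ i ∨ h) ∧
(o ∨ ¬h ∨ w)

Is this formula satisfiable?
No

No, the formula is not satisfiable.

No assignment of truth values to the variables can make all 17 clauses true simultaneously.

The formula is UNSAT (unsatisfiable).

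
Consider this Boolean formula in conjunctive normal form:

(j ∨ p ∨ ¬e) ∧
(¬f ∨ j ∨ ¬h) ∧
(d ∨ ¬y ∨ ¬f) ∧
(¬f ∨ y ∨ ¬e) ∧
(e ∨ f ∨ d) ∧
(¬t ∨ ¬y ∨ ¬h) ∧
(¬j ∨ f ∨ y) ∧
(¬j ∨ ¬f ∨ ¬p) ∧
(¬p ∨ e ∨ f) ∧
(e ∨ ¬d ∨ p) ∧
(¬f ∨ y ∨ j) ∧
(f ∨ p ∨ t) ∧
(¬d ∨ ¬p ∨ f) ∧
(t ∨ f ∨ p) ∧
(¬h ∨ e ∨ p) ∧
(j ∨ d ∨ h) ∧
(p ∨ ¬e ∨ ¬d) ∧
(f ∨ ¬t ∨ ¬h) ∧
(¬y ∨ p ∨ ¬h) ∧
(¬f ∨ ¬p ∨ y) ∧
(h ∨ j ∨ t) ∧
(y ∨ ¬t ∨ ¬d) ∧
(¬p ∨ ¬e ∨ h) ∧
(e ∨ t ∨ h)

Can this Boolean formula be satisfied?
Yes

Yes, the formula is satisfiable.

One satisfying assignment is: h=True, t=False, p=True, y=False, f=False, j=False, d=False, e=True

Verification: With this assignment, all 24 clauses evaluate to true.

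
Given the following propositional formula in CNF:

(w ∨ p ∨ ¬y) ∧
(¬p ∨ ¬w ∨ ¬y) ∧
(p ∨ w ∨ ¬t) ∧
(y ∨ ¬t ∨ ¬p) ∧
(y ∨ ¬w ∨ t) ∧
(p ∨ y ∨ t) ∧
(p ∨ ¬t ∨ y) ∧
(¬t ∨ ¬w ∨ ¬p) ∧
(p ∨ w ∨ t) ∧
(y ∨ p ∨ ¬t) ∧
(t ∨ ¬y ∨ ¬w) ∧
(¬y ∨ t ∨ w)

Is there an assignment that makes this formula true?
Yes

Yes, the formula is satisfiable.

One satisfying assignment is: y=False, p=True, t=False, w=False

Verification: With this assignment, all 12 clauses evaluate to true.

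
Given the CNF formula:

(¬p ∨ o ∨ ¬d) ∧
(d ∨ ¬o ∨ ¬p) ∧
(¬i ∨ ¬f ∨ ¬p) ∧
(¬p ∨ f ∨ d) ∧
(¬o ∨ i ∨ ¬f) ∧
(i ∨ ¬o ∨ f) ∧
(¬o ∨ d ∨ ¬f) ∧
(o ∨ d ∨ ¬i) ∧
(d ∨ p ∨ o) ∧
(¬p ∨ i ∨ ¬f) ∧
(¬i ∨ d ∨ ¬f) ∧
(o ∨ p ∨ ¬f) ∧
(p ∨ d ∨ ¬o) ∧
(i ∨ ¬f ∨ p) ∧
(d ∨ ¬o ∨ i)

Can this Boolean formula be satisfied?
Yes

Yes, the formula is satisfiable.

One satisfying assignment is: o=False, f=False, i=False, p=False, d=True

Verification: With this assignment, all 15 clauses evaluate to true.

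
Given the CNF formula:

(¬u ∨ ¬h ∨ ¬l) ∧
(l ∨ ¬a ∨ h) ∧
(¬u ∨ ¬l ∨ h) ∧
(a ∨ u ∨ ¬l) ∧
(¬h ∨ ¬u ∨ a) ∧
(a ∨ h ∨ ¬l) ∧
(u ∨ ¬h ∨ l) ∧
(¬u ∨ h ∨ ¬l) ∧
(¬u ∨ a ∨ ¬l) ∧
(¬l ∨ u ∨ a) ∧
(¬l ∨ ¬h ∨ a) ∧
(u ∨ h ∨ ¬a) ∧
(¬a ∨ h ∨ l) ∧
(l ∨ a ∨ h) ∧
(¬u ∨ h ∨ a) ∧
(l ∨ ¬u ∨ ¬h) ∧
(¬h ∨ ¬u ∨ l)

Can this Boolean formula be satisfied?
Yes

Yes, the formula is satisfiable.

One satisfying assignment is: a=True, u=False, l=True, h=True

Verification: With this assignment, all 17 clauses evaluate to true.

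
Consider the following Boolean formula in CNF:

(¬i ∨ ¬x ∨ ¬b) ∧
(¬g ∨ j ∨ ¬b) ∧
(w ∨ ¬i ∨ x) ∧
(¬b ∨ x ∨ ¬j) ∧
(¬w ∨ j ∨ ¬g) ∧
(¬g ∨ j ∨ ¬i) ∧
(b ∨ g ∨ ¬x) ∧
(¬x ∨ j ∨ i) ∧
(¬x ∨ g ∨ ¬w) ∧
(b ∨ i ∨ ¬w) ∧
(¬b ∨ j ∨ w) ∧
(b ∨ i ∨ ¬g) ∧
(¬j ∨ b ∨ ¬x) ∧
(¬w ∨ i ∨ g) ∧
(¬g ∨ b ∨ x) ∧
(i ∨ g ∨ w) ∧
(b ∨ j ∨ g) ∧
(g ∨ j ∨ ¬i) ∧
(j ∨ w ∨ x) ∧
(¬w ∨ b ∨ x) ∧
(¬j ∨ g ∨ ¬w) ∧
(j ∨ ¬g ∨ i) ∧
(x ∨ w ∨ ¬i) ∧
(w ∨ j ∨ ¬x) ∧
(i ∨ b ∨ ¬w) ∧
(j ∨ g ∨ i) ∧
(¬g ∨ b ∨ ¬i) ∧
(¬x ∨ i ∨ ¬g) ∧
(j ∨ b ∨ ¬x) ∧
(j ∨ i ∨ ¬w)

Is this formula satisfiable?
No

No, the formula is not satisfiable.

No assignment of truth values to the variables can make all 30 clauses true simultaneously.

The formula is UNSAT (unsatisfiable).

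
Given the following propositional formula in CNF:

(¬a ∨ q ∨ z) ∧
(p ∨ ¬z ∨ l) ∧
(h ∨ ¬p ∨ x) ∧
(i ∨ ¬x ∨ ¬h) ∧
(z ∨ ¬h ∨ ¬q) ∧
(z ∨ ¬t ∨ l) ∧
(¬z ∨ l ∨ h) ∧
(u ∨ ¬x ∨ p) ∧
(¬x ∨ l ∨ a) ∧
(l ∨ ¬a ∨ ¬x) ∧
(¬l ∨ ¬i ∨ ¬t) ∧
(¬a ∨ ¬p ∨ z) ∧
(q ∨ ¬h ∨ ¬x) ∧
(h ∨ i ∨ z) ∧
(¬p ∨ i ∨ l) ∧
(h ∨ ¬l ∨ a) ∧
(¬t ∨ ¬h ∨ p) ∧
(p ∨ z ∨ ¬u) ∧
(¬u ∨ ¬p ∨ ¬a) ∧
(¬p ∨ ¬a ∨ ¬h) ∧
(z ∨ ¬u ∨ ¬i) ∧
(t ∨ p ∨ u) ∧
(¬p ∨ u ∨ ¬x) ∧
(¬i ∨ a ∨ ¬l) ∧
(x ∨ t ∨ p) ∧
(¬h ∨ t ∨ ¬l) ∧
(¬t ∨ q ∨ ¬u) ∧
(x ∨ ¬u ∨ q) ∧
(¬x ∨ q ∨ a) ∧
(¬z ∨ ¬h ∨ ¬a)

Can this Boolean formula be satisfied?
Yes

Yes, the formula is satisfiable.

One satisfying assignment is: i=False, h=True, l=True, a=False, x=False, u=False, q=False, p=True, z=False, t=True

Verification: With this assignment, all 30 clauses evaluate to true.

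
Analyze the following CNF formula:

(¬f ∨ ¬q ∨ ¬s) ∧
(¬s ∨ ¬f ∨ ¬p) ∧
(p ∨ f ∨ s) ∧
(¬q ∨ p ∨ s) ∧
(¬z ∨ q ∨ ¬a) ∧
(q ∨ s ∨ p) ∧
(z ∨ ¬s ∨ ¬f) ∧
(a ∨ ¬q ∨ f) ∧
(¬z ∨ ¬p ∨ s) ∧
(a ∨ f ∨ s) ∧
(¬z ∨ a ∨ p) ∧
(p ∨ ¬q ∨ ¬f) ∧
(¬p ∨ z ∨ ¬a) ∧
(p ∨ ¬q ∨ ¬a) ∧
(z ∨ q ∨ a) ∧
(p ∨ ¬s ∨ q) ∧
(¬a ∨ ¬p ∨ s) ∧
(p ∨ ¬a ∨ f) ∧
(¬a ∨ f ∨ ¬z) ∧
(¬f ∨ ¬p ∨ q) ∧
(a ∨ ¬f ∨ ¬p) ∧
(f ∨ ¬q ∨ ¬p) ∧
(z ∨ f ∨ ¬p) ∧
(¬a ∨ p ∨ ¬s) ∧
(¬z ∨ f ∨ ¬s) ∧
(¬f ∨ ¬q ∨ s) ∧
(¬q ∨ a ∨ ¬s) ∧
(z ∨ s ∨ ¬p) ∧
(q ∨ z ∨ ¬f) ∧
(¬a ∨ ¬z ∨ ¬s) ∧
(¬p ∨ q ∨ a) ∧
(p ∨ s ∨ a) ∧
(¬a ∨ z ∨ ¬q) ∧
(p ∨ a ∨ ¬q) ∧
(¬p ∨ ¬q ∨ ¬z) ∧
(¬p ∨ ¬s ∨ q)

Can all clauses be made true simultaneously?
No

No, the formula is not satisfiable.

No assignment of truth values to the variables can make all 36 clauses true simultaneously.

The formula is UNSAT (unsatisfiable).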